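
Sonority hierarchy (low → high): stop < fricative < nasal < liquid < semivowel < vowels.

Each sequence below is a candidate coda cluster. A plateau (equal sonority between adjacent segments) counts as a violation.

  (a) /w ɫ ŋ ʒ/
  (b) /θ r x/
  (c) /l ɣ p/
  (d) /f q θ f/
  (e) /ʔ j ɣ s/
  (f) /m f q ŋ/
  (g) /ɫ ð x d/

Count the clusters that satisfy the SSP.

(a) 5-4-3-2 → obeys
(b) 2-4-2 → violates
(c) 4-2-1 → obeys
(d) 2-1-2-2 → violates
(e) 1-5-2-2 → violates
(f) 3-2-1-3 → violates
(g) 4-2-2-1 → violates

2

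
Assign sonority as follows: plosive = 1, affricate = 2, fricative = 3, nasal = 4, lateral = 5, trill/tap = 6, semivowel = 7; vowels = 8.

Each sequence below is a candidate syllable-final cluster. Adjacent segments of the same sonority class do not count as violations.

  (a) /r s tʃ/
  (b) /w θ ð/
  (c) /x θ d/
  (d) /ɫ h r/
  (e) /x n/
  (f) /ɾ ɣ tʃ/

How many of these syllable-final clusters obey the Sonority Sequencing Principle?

(a) sonority 6-3-2: well-formed.
(b) sonority 7-3-3: well-formed.
(c) sonority 3-3-1: well-formed.
(d) sonority 5-3-6: ill-formed.
(e) sonority 3-4: ill-formed.
(f) sonority 6-3-2: well-formed.

4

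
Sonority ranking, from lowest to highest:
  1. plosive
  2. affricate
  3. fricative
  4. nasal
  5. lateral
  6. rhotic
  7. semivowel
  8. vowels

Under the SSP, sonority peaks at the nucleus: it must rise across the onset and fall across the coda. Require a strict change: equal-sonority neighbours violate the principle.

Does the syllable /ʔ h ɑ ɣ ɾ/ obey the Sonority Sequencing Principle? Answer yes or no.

no

Onset: /ʔ/ is a plosive (sonority 1), /h/ is a fricative (sonority 3); then the nucleus /ɑ/ (sonority 8).
Onset profile 1-3-8 — rises to the nucleus.
Coda: /ɣ/ is a fricative (sonority 3), /ɾ/ is a rhotic (sonority 6).
Coda profile 8-3-6 — does not strictly fall throughout.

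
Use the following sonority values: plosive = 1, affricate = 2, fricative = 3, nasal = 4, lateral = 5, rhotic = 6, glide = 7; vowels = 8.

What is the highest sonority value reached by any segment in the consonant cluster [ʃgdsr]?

/ʃ/ — fricative, sonority 3.
/g/ — plosive, sonority 1.
/d/ — plosive, sonority 1.
/s/ — fricative, sonority 3.
/r/ — rhotic, sonority 6.
The maximum is 6.

6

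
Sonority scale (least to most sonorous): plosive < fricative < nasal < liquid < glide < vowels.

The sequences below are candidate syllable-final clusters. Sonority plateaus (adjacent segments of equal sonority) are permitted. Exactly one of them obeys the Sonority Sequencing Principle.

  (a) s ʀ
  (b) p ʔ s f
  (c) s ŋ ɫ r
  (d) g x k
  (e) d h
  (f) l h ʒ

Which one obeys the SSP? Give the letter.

(a) sonority 2-4: ill-formed.
(b) sonority 1-1-2-2: ill-formed.
(c) sonority 2-3-4-4: ill-formed.
(d) sonority 1-2-1: ill-formed.
(e) sonority 1-2: ill-formed.
(f) sonority 4-2-2: well-formed.

f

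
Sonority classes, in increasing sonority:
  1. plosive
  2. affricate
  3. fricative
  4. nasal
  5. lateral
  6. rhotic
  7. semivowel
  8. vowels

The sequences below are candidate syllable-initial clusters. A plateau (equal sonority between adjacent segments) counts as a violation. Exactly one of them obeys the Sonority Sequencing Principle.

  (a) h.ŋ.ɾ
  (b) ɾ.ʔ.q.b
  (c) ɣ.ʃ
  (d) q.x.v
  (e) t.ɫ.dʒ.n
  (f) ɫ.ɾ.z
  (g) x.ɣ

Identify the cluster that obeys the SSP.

(a) sonority 3-4-6: well-formed.
(b) sonority 6-1-1-1: ill-formed.
(c) sonority 3-3: ill-formed.
(d) sonority 1-3-3: ill-formed.
(e) sonority 1-5-2-4: ill-formed.
(f) sonority 5-6-3: ill-formed.
(g) sonority 3-3: ill-formed.

a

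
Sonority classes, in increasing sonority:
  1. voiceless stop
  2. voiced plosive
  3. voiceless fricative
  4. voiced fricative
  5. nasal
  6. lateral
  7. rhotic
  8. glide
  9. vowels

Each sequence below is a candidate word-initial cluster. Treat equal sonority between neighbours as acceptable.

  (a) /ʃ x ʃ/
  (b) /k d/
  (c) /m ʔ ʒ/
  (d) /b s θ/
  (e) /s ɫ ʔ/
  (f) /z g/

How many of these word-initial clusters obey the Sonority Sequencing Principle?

(a) 3-3-3 → obeys
(b) 1-2 → obeys
(c) 5-1-4 → violates
(d) 2-3-3 → obeys
(e) 3-6-1 → violates
(f) 4-2 → violates

3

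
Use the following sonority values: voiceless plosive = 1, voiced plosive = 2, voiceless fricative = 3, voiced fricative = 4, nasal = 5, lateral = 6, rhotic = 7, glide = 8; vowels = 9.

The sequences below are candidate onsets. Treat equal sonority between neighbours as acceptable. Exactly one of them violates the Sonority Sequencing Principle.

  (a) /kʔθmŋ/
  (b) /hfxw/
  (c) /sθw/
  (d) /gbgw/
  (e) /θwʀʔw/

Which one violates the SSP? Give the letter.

(a) /kʔθmŋ/: profile 1-1-3-5-5 — obeys.
(b) /hfxw/: profile 3-3-3-8 — obeys.
(c) /sθw/: profile 3-3-8 — obeys.
(d) /gbgw/: profile 2-2-2-8 — obeys.
(e) /θwʀʔw/: profile 3-8-7-1-8 — violates.

e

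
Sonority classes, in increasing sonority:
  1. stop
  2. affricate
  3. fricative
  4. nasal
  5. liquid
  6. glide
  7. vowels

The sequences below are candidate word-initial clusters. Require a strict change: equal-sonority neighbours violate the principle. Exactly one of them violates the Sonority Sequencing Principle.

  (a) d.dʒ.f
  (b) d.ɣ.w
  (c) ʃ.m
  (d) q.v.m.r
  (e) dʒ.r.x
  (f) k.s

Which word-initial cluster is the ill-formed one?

(a) 1-2-3 → obeys
(b) 1-3-6 → obeys
(c) 3-4 → obeys
(d) 1-3-4-5 → obeys
(e) 2-5-3 → violates
(f) 1-3 → obeys

e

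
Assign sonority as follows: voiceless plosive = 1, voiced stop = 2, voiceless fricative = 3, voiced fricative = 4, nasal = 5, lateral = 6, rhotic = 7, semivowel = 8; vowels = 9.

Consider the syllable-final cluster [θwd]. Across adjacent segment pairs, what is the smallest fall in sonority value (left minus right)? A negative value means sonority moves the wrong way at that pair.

/θ/ is a voiceless fricative (sonority 3).
/w/ is a semivowel (sonority 8).
/d/ is a voiced stop (sonority 2).
/θ/→/w/: change -5.
/w/→/d/: change +6.
Minimum = -5.

-5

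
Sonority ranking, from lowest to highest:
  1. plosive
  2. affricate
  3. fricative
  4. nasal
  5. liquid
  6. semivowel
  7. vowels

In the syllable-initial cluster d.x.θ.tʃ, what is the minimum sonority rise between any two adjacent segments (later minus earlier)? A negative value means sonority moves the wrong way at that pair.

/d/ is a plosive (sonority 1).
/x/ is a fricative (sonority 3).
/θ/ is a fricative (sonority 3).
/tʃ/ is an affricate (sonority 2).
/d/→/x/: change +2.
/x/→/θ/: change +0.
/θ/→/tʃ/: change -1.
Minimum = -1.

-1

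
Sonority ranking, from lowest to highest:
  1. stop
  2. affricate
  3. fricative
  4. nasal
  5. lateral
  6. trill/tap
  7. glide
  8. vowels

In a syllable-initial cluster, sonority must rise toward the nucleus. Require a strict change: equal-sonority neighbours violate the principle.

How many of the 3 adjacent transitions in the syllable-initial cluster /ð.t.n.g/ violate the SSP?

/ð/ is a fricative (sonority 3).
/t/ is a stop (sonority 1).
/n/ is a nasal (sonority 4).
/g/ is a stop (sonority 1).
/ð/→/t/: 3→1 (does not rise) — violation.
/t/→/n/: 1→4 (rises) — ok.
/n/→/g/: 4→1 (does not rise) — violation.

2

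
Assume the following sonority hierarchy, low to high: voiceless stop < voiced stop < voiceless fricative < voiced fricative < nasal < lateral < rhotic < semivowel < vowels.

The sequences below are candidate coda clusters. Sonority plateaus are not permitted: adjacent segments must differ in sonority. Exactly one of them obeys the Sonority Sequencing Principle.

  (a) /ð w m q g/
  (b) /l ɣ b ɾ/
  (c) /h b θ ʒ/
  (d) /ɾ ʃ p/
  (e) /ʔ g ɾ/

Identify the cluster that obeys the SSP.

d

(a) /ð w m q g/: profile 4-8-5-1-2 — violates.
(b) /l ɣ b ɾ/: profile 6-4-2-7 — violates.
(c) /h b θ ʒ/: profile 3-2-3-4 — violates.
(d) /ɾ ʃ p/: profile 7-3-1 — obeys.
(e) /ʔ g ɾ/: profile 1-2-7 — violates.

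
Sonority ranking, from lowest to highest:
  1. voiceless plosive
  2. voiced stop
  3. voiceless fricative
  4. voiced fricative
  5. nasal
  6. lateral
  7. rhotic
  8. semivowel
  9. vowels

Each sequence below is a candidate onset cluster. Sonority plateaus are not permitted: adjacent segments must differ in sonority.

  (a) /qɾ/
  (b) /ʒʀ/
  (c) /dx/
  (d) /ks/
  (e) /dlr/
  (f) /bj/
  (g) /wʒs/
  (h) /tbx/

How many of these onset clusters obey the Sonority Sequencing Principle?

7

(a) 1-7 → obeys
(b) 4-7 → obeys
(c) 2-3 → obeys
(d) 1-3 → obeys
(e) 2-6-7 → obeys
(f) 2-8 → obeys
(g) 8-4-3 → violates
(h) 1-2-3 → obeys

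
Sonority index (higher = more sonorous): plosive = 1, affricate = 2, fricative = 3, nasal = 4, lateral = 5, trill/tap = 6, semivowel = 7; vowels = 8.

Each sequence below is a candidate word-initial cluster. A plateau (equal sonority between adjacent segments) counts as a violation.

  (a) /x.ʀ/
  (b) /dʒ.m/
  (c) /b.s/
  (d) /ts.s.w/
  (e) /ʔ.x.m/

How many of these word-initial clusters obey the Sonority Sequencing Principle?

(a) 3-6 → obeys
(b) 2-4 → obeys
(c) 1-3 → obeys
(d) 2-3-7 → obeys
(e) 1-3-4 → obeys

5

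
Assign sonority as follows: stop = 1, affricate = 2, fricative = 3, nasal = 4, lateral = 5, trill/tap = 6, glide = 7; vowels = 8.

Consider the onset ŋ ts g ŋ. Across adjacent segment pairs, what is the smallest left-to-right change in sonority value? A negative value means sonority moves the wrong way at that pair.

-2

/ŋ/ — nasal, sonority 4.
/ts/ — affricate, sonority 2.
/g/ — stop, sonority 1.
/ŋ/ — nasal, sonority 4.
/ŋ/→/ts/: change -2.
/ts/→/g/: change -1.
/g/→/ŋ/: change +3.
Minimum = -2.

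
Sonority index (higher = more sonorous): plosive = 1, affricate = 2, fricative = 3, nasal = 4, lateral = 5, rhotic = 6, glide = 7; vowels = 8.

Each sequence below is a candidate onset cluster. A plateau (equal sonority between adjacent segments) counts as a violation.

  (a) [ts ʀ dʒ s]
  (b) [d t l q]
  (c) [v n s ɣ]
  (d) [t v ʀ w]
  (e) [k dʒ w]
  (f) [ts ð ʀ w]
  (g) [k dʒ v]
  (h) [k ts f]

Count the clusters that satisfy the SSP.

(a) [ts ʀ dʒ s]: profile 2-6-2-3 — violates.
(b) [d t l q]: profile 1-1-5-1 — violates.
(c) [v n s ɣ]: profile 3-4-3-3 — violates.
(d) [t v ʀ w]: profile 1-3-6-7 — obeys.
(e) [k dʒ w]: profile 1-2-7 — obeys.
(f) [ts ð ʀ w]: profile 2-3-6-7 — obeys.
(g) [k dʒ v]: profile 1-2-3 — obeys.
(h) [k ts f]: profile 1-2-3 — obeys.

5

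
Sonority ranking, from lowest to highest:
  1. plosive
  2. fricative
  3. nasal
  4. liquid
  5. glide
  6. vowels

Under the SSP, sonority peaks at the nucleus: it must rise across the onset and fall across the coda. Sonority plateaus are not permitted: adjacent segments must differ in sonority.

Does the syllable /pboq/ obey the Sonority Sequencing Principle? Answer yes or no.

Onset: /p/ is a plosive (sonority 1), /b/ is a plosive (sonority 1); then the nucleus /o/ (sonority 6).
Onset profile 1-1-6 — does not strictly rise throughout.
Coda: /q/ is a plosive (sonority 1).
Coda profile 6-1 — falls from the nucleus.

no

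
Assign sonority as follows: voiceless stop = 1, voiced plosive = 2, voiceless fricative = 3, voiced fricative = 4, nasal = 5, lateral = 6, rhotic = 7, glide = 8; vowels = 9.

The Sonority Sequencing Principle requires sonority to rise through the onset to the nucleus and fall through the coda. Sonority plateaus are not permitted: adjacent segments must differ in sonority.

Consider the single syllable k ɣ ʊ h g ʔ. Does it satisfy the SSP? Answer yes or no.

Onset: /k/ is a voiceless stop (sonority 1), /ɣ/ is a voiced fricative (sonority 4); then the nucleus /ʊ/ (sonority 9).
Onset profile 1-4-9 — rises to the nucleus.
Coda: /h/ is a voiceless fricative (sonority 3), /g/ is a voiced plosive (sonority 2), /ʔ/ is a voiceless stop (sonority 1).
Coda profile 9-3-2-1 — falls from the nucleus.

yes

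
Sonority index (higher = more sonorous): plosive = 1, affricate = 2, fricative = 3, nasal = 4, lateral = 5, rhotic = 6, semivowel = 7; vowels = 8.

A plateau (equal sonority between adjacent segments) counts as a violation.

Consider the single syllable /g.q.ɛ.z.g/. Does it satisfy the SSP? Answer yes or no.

no

Onset: /g/ is a plosive (sonority 1), /q/ is a plosive (sonority 1); then the nucleus /ɛ/ (sonority 8).
Onset profile 1-1-8 — does not strictly rise throughout.
Coda: /z/ is a fricative (sonority 3), /g/ is a plosive (sonority 1).
Coda profile 8-3-1 — falls from the nucleus.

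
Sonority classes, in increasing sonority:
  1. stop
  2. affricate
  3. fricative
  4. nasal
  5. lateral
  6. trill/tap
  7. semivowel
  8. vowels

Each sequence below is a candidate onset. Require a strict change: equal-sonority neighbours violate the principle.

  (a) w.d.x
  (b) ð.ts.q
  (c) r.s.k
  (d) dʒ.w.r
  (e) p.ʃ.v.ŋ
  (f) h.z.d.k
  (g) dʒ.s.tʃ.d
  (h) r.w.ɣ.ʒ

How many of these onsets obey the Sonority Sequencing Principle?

(a) 7-1-3 → violates
(b) 3-2-1 → violates
(c) 6-3-1 → violates
(d) 2-7-6 → violates
(e) 1-3-3-4 → violates
(f) 3-3-1-1 → violates
(g) 2-3-2-1 → violates
(h) 6-7-3-3 → violates

0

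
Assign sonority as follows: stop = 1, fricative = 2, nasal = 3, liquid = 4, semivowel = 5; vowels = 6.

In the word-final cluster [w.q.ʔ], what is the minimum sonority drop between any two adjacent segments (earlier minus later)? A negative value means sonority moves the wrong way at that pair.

/w/ is a semivowel (sonority 5).
/q/ is a stop (sonority 1).
/ʔ/ is a stop (sonority 1).
/w/→/q/: change +4.
/q/→/ʔ/: change +0.
Minimum = 0.

0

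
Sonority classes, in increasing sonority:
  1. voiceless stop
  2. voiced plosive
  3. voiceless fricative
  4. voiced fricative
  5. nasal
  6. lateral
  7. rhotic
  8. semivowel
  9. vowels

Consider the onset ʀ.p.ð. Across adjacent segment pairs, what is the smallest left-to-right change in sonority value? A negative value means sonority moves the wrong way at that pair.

-6

/ʀ/ — rhotic, sonority 7.
/p/ — voiceless stop, sonority 1.
/ð/ — voiced fricative, sonority 4.
/ʀ/→/p/: change -6.
/p/→/ð/: change +3.
Minimum = -6.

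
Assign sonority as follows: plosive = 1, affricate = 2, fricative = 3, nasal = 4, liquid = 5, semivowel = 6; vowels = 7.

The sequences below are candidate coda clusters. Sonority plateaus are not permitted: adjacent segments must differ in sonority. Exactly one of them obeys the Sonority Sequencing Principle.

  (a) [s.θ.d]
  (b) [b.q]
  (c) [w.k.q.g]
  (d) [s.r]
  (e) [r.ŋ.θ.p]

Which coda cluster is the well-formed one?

e

(a) [s.θ.d]: profile 3-3-1 — violates.
(b) [b.q]: profile 1-1 — violates.
(c) [w.k.q.g]: profile 6-1-1-1 — violates.
(d) [s.r]: profile 3-5 — violates.
(e) [r.ŋ.θ.p]: profile 5-4-3-1 — obeys.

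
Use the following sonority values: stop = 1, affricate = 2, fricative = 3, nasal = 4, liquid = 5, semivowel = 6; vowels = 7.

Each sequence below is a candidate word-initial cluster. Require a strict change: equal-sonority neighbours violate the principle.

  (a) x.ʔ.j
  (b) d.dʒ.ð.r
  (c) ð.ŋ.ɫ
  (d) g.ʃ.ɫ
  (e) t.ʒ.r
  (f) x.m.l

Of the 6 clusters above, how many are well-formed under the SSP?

5

(a) sonority 3-1-6: ill-formed.
(b) sonority 1-2-3-5: well-formed.
(c) sonority 3-4-5: well-formed.
(d) sonority 1-3-5: well-formed.
(e) sonority 1-3-5: well-formed.
(f) sonority 3-4-5: well-formed.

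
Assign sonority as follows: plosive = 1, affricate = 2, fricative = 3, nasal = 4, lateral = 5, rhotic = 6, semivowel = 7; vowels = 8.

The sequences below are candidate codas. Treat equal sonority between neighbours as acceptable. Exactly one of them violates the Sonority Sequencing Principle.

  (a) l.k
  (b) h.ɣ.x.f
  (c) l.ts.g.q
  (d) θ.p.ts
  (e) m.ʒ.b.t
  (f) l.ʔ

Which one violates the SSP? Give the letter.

(a) 5-1 → obeys
(b) 3-3-3-3 → obeys
(c) 5-2-1-1 → obeys
(d) 3-1-2 → violates
(e) 4-3-1-1 → obeys
(f) 5-1 → obeys

d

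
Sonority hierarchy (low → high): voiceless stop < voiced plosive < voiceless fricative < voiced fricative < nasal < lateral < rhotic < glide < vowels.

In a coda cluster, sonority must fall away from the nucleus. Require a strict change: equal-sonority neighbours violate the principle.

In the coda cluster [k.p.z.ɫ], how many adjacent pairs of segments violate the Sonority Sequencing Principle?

3

/k/: voiceless stop = 1.
/p/: voiceless stop = 1.
/z/: voiced fricative = 4.
/ɫ/: lateral = 6.
/k/→/p/: 1→1 (plateau) — violation.
/p/→/z/: 1→4 (does not fall) — violation.
/z/→/ɫ/: 4→6 (does not fall) — violation.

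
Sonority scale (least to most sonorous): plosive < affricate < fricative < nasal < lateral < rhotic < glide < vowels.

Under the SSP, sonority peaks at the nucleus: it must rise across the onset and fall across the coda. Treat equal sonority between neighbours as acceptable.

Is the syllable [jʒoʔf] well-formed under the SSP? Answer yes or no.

Onset: /j/ is a glide (sonority 7), /ʒ/ is a fricative (sonority 3); then the nucleus /o/ (sonority 8).
Onset profile 7-3-8 — does not rise throughout.
Coda: /ʔ/ is a plosive (sonority 1), /f/ is a fricative (sonority 3).
Coda profile 8-1-3 — does not fall throughout.

no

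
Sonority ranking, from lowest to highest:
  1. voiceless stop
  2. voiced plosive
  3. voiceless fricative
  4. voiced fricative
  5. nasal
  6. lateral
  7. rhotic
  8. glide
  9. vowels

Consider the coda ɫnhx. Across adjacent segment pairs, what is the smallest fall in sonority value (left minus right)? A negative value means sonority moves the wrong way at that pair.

/ɫ/ is a lateral (sonority 6).
/n/ is a nasal (sonority 5).
/h/ is a voiceless fricative (sonority 3).
/x/ is a voiceless fricative (sonority 3).
/ɫ/→/n/: change +1.
/n/→/h/: change +2.
/h/→/x/: change +0.
Minimum = 0.

0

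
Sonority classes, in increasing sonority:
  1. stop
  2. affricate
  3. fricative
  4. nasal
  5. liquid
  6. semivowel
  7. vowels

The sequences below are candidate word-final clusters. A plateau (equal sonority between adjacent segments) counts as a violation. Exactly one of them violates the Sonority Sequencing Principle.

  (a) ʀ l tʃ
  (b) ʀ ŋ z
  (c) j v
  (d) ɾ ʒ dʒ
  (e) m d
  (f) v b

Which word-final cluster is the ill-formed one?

(a) 5-5-2 → violates
(b) 5-4-3 → obeys
(c) 6-3 → obeys
(d) 5-3-2 → obeys
(e) 4-1 → obeys
(f) 3-1 → obeys

a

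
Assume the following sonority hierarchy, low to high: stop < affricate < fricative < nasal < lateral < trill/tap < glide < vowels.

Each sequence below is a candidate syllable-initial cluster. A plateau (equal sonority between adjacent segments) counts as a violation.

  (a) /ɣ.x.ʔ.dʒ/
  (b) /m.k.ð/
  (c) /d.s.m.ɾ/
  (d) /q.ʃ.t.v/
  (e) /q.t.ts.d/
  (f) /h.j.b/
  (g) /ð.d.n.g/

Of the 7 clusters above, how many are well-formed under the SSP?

1

(a) sonority 3-3-1-2: ill-formed.
(b) sonority 4-1-3: ill-formed.
(c) sonority 1-3-4-6: well-formed.
(d) sonority 1-3-1-3: ill-formed.
(e) sonority 1-1-2-1: ill-formed.
(f) sonority 3-7-1: ill-formed.
(g) sonority 3-1-4-1: ill-formed.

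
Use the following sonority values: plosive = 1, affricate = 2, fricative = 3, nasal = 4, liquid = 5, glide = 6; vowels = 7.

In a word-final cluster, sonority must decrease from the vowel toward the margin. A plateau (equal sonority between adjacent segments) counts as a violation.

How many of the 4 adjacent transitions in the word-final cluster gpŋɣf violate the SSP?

3

/g/ — plosive, sonority 1.
/p/ — plosive, sonority 1.
/ŋ/ — nasal, sonority 4.
/ɣ/ — fricative, sonority 3.
/f/ — fricative, sonority 3.
/g/→/p/: 1→1 (plateau) — violation.
/p/→/ŋ/: 1→4 (does not fall) — violation.
/ŋ/→/ɣ/: 4→3 (falls) — ok.
/ɣ/→/f/: 3→3 (plateau) — violation.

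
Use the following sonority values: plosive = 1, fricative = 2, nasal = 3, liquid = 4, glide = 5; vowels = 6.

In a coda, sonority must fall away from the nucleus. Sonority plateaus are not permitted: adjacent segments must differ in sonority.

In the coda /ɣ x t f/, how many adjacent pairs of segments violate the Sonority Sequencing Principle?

2

/ɣ/ — fricative, sonority 2.
/x/ — fricative, sonority 2.
/t/ — plosive, sonority 1.
/f/ — fricative, sonority 2.
/ɣ/→/x/: 2→2 (plateau) — violation.
/x/→/t/: 2→1 (falls) — ok.
/t/→/f/: 1→2 (does not fall) — violation.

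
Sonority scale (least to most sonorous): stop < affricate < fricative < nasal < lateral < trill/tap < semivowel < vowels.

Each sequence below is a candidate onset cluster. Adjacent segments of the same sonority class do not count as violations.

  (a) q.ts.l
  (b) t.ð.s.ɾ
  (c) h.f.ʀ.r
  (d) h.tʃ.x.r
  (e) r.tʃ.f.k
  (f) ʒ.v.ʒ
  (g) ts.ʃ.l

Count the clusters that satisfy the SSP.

(a) 1-2-5 → obeys
(b) 1-3-3-6 → obeys
(c) 3-3-6-6 → obeys
(d) 3-2-3-6 → violates
(e) 6-2-3-1 → violates
(f) 3-3-3 → obeys
(g) 2-3-5 → obeys

5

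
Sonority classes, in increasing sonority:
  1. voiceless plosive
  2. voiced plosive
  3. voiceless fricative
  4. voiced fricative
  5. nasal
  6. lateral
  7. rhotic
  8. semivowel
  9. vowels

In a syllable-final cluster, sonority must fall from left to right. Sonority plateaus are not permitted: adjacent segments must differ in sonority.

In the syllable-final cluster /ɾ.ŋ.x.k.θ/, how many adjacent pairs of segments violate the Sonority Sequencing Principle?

/ɾ/: rhotic = 7.
/ŋ/: nasal = 5.
/x/: voiceless fricative = 3.
/k/: voiceless plosive = 1.
/θ/: voiceless fricative = 3.
/ɾ/→/ŋ/: 7→5 (falls) — ok.
/ŋ/→/x/: 5→3 (falls) — ok.
/x/→/k/: 3→1 (falls) — ok.
/k/→/θ/: 1→3 (does not fall) — violation.

1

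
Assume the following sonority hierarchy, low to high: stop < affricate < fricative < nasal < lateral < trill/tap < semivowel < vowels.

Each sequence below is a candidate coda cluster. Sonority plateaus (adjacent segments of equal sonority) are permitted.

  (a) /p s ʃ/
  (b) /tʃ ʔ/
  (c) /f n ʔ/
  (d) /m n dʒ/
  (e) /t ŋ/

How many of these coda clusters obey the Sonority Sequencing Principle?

(a) 1-3-3 → violates
(b) 2-1 → obeys
(c) 3-4-1 → violates
(d) 4-4-2 → obeys
(e) 1-4 → violates

2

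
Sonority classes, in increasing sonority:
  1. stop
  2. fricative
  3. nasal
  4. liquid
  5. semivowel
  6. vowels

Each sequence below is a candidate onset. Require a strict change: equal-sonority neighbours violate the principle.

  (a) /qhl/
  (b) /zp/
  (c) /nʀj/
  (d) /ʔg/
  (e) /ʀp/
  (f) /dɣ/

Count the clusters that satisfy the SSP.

(a) sonority 1-2-4: well-formed.
(b) sonority 2-1: ill-formed.
(c) sonority 3-4-5: well-formed.
(d) sonority 1-1: ill-formed.
(e) sonority 4-1: ill-formed.
(f) sonority 1-2: well-formed.

3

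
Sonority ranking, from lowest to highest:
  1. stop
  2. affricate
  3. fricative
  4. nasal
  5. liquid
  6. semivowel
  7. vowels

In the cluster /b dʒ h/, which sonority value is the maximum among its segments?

3

/b/ — stop, sonority 1.
/dʒ/ — affricate, sonority 2.
/h/ — fricative, sonority 3.
The maximum is 3.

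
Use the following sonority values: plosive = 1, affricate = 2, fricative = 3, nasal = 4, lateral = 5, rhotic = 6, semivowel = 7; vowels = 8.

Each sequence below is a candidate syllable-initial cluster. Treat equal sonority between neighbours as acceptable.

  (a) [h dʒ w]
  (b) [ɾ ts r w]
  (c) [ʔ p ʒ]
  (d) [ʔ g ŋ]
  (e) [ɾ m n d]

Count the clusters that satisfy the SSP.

(a) 3-2-7 → violates
(b) 6-2-6-7 → violates
(c) 1-1-3 → obeys
(d) 1-1-4 → obeys
(e) 6-4-4-1 → violates

2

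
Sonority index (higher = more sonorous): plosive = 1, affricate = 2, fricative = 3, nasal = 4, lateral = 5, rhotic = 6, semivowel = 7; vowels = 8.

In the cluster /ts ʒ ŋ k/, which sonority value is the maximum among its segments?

4

/ts/ — affricate, sonority 2.
/ʒ/ — fricative, sonority 3.
/ŋ/ — nasal, sonority 4.
/k/ — plosive, sonority 1.
The maximum is 4.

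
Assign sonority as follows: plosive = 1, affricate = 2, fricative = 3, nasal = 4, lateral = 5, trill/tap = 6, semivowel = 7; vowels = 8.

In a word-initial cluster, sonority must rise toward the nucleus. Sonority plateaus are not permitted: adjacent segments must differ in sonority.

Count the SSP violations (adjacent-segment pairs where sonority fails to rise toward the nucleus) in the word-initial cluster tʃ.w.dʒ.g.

/tʃ/: affricate = 2.
/w/: semivowel = 7.
/dʒ/: affricate = 2.
/g/: plosive = 1.
/tʃ/→/w/: 2→7 (rises) — ok.
/w/→/dʒ/: 7→2 (does not rise) — violation.
/dʒ/→/g/: 2→1 (does not rise) — violation.

2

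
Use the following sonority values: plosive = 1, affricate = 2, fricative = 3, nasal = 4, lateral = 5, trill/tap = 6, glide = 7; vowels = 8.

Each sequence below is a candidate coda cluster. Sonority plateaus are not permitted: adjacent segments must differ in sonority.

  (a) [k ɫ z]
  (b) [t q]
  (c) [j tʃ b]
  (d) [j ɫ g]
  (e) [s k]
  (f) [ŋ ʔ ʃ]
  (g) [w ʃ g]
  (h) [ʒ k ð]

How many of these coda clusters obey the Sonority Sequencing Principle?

4

(a) [k ɫ z]: profile 1-5-3 — violates.
(b) [t q]: profile 1-1 — violates.
(c) [j tʃ b]: profile 7-2-1 — obeys.
(d) [j ɫ g]: profile 7-5-1 — obeys.
(e) [s k]: profile 3-1 — obeys.
(f) [ŋ ʔ ʃ]: profile 4-1-3 — violates.
(g) [w ʃ g]: profile 7-3-1 — obeys.
(h) [ʒ k ð]: profile 3-1-3 — violates.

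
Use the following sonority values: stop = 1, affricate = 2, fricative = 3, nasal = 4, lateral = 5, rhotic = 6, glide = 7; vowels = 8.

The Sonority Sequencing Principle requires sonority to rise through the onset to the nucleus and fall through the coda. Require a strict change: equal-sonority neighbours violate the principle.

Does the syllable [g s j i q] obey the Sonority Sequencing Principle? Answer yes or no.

yes

Onset: /g/ is a stop (sonority 1), /s/ is a fricative (sonority 3), /j/ is a glide (sonority 7); then the nucleus /i/ (sonority 8).
Onset profile 1-3-7-8 — rises to the nucleus.
Coda: /q/ is a stop (sonority 1).
Coda profile 8-1 — falls from the nucleus.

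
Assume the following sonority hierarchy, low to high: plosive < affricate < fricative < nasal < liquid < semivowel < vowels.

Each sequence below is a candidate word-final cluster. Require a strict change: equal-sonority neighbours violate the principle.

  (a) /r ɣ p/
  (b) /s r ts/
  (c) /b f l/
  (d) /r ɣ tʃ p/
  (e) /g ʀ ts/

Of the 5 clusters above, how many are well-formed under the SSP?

2

(a) 5-3-1 → obeys
(b) 3-5-2 → violates
(c) 1-3-5 → violates
(d) 5-3-2-1 → obeys
(e) 1-5-2 → violates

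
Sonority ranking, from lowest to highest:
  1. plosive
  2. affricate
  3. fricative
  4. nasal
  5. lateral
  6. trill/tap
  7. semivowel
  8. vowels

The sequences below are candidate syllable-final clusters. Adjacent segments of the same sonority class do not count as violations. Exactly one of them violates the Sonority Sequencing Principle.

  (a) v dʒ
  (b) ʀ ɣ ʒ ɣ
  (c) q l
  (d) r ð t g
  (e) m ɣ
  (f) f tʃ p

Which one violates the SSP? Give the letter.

c

(a) 3-2 → obeys
(b) 6-3-3-3 → obeys
(c) 1-5 → violates
(d) 6-3-1-1 → obeys
(e) 4-3 → obeys
(f) 3-2-1 → obeys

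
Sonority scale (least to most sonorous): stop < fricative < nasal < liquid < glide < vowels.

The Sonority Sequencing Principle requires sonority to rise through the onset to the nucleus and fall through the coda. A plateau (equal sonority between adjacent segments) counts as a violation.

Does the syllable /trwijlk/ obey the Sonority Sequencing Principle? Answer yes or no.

Onset: /t/ is a stop (sonority 1), /r/ is a liquid (sonority 4), /w/ is a glide (sonority 5); then the nucleus /i/ (sonority 6).
Onset profile 1-4-5-6 — rises to the nucleus.
Coda: /j/ is a glide (sonority 5), /l/ is a liquid (sonority 4), /k/ is a stop (sonority 1).
Coda profile 6-5-4-1 — falls from the nucleus.

yes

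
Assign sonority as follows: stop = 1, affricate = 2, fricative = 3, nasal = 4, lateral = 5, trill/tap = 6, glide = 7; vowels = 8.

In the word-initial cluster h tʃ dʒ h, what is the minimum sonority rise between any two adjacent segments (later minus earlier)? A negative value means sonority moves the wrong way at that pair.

/h/ is a fricative (sonority 3).
/tʃ/ is an affricate (sonority 2).
/dʒ/ is an affricate (sonority 2).
/h/ is a fricative (sonority 3).
/h/→/tʃ/: change -1.
/tʃ/→/dʒ/: change +0.
/dʒ/→/h/: change +1.
Minimum = -1.

-1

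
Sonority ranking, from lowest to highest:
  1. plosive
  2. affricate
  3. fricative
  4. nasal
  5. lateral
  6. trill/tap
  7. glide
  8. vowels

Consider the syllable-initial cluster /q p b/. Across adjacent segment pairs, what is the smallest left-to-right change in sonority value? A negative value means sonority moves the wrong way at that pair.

/q/ — plosive, sonority 1.
/p/ — plosive, sonority 1.
/b/ — plosive, sonority 1.
/q/→/p/: change +0.
/p/→/b/: change +0.
Minimum = 0.

0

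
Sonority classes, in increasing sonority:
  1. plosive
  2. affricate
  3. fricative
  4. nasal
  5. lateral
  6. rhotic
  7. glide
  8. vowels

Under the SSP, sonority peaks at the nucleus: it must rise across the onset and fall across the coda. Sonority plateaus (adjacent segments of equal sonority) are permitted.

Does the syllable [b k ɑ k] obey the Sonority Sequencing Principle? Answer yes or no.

Onset: /b/ is a plosive (sonority 1), /k/ is a plosive (sonority 1); then the nucleus /ɑ/ (sonority 8).
Onset profile 1-1-8 — rises to the nucleus.
Coda: /k/ is a plosive (sonority 1).
Coda profile 8-1 — falls from the nucleus.

yes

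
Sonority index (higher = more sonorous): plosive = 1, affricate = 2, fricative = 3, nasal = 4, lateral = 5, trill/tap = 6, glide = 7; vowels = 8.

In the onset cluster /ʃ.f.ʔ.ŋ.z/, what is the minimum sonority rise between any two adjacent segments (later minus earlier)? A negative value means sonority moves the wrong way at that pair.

-2

/ʃ/: fricative = 3.
/f/: fricative = 3.
/ʔ/: plosive = 1.
/ŋ/: nasal = 4.
/z/: fricative = 3.
/ʃ/→/f/: change +0.
/f/→/ʔ/: change -2.
/ʔ/→/ŋ/: change +3.
/ŋ/→/z/: change -1.
Minimum = -2.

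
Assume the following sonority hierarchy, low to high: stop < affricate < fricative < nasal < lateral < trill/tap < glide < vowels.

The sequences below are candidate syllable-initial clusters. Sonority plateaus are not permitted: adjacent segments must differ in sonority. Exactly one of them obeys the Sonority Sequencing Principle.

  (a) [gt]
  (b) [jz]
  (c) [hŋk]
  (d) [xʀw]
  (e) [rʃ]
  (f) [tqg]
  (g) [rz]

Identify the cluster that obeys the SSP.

(a) [gt]: profile 1-1 — violates.
(b) [jz]: profile 7-3 — violates.
(c) [hŋk]: profile 3-4-1 — violates.
(d) [xʀw]: profile 3-6-7 — obeys.
(e) [rʃ]: profile 6-3 — violates.
(f) [tqg]: profile 1-1-1 — violates.
(g) [rz]: profile 6-3 — violates.

d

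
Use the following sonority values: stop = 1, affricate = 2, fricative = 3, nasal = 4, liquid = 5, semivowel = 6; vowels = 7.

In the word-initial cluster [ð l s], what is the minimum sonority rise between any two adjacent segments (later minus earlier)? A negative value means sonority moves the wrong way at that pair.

/ð/ is a fricative (sonority 3).
/l/ is a liquid (sonority 5).
/s/ is a fricative (sonority 3).
/ð/→/l/: change +2.
/l/→/s/: change -2.
Minimum = -2.

-2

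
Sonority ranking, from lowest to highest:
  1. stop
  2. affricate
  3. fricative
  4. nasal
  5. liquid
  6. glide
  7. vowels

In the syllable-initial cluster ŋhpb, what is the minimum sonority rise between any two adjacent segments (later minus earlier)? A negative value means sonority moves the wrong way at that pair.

-2

/ŋ/ — nasal, sonority 4.
/h/ — fricative, sonority 3.
/p/ — stop, sonority 1.
/b/ — stop, sonority 1.
/ŋ/→/h/: change -1.
/h/→/p/: change -2.
/p/→/b/: change +0.
Minimum = -2.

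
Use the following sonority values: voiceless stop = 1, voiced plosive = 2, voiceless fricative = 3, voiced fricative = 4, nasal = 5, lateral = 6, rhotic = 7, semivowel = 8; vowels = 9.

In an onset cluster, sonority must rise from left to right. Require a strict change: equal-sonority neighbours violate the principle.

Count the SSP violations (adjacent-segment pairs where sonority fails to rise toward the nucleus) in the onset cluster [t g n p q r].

2

/t/ — voiceless stop, sonority 1.
/g/ — voiced plosive, sonority 2.
/n/ — nasal, sonority 5.
/p/ — voiceless stop, sonority 1.
/q/ — voiceless stop, sonority 1.
/r/ — rhotic, sonority 7.
/t/→/g/: 1→2 (rises) — ok.
/g/→/n/: 2→5 (rises) — ok.
/n/→/p/: 5→1 (does not rise) — violation.
/p/→/q/: 1→1 (plateau) — violation.
/q/→/r/: 1→7 (rises) — ok.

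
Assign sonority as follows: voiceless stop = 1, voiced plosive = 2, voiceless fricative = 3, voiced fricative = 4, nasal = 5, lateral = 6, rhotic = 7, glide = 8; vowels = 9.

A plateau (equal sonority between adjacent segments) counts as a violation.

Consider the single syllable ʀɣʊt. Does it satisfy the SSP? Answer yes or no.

Onset: /ʀ/ is a rhotic (sonority 7), /ɣ/ is a voiced fricative (sonority 4); then the nucleus /ʊ/ (sonority 9).
Onset profile 7-4-9 — does not strictly rise throughout.
Coda: /t/ is a voiceless stop (sonority 1).
Coda profile 9-1 — falls from the nucleus.

no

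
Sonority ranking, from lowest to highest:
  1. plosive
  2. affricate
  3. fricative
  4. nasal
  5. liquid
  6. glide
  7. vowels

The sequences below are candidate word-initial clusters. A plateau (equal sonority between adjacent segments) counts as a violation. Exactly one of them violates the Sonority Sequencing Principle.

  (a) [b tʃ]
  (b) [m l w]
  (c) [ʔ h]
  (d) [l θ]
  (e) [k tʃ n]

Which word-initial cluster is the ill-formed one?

d

(a) 1-2 → obeys
(b) 4-5-6 → obeys
(c) 1-3 → obeys
(d) 5-3 → violates
(e) 1-2-4 → obeys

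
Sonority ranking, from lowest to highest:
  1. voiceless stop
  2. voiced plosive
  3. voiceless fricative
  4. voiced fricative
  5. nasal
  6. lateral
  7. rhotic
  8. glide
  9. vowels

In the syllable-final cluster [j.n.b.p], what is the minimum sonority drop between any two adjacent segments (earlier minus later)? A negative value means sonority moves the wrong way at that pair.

1

/j/ — glide, sonority 8.
/n/ — nasal, sonority 5.
/b/ — voiced plosive, sonority 2.
/p/ — voiceless stop, sonority 1.
/j/→/n/: change +3.
/n/→/b/: change +3.
/b/→/p/: change +1.
Minimum = 1.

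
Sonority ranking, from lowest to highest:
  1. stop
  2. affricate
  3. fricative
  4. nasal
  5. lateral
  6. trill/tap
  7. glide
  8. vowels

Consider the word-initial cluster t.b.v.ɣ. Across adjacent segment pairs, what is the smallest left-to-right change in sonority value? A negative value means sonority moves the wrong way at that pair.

/t/ — stop, sonority 1.
/b/ — stop, sonority 1.
/v/ — fricative, sonority 3.
/ɣ/ — fricative, sonority 3.
/t/→/b/: change +0.
/b/→/v/: change +2.
/v/→/ɣ/: change +0.
Minimum = 0.

0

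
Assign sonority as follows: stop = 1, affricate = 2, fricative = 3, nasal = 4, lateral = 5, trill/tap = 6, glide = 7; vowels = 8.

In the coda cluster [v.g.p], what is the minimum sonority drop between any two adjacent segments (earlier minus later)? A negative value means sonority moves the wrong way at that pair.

/v/ — fricative, sonority 3.
/g/ — stop, sonority 1.
/p/ — stop, sonority 1.
/v/→/g/: change +2.
/g/→/p/: change +0.
Minimum = 0.

0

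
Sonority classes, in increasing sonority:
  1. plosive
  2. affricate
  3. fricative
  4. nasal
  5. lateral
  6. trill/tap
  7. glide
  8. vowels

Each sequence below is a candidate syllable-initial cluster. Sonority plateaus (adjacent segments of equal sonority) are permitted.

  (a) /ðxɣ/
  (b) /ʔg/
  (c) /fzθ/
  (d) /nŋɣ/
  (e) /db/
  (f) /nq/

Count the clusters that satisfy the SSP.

(a) 3-3-3 → obeys
(b) 1-1 → obeys
(c) 3-3-3 → obeys
(d) 4-4-3 → violates
(e) 1-1 → obeys
(f) 4-1 → violates

4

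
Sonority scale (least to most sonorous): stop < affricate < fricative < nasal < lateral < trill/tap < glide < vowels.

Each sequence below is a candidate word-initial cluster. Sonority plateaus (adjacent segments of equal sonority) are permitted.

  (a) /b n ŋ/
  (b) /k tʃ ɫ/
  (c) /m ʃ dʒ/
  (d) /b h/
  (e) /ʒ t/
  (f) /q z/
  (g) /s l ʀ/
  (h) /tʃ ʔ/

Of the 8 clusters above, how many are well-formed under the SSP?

5

(a) /b n ŋ/: profile 1-4-4 — obeys.
(b) /k tʃ ɫ/: profile 1-2-5 — obeys.
(c) /m ʃ dʒ/: profile 4-3-2 — violates.
(d) /b h/: profile 1-3 — obeys.
(e) /ʒ t/: profile 3-1 — violates.
(f) /q z/: profile 1-3 — obeys.
(g) /s l ʀ/: profile 3-5-6 — obeys.
(h) /tʃ ʔ/: profile 2-1 — violates.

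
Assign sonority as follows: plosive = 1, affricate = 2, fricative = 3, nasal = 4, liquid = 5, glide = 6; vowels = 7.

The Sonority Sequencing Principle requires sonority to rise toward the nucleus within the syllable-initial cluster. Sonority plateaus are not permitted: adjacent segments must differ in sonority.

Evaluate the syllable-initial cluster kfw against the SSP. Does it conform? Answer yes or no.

yes

/k/ — plosive, sonority 1.
/f/ — fricative, sonority 3.
/w/ — glide, sonority 6.
The profile 1-3-6 strictly rises, so the syllable-initial cluster satisfies the SSP.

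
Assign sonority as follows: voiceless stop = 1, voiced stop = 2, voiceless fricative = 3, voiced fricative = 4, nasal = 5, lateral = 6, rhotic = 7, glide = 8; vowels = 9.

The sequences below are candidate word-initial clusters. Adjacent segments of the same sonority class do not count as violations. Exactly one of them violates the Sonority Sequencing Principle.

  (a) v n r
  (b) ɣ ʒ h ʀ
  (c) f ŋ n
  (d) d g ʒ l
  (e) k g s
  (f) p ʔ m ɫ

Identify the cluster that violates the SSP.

(a) v n r: profile 4-5-7 — obeys.
(b) ɣ ʒ h ʀ: profile 4-4-3-7 — violates.
(c) f ŋ n: profile 3-5-5 — obeys.
(d) d g ʒ l: profile 2-2-4-6 — obeys.
(e) k g s: profile 1-2-3 — obeys.
(f) p ʔ m ɫ: profile 1-1-5-6 — obeys.

b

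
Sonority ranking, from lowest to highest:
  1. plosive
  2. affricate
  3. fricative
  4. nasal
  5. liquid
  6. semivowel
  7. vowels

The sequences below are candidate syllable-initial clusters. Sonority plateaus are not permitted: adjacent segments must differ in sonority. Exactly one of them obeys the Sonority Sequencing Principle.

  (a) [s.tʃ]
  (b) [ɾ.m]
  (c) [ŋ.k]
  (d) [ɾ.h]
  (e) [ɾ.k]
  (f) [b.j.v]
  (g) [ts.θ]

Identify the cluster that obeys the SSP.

g

(a) 3-2 → violates
(b) 5-4 → violates
(c) 4-1 → violates
(d) 5-3 → violates
(e) 5-1 → violates
(f) 1-6-3 → violates
(g) 2-3 → obeys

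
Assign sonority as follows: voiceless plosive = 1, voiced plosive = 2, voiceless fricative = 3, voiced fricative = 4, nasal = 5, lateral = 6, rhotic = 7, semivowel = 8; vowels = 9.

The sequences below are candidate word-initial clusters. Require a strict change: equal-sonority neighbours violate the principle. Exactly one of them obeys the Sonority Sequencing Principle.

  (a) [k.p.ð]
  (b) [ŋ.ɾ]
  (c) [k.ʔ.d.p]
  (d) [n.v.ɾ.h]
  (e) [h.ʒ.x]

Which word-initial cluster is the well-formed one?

b

(a) 1-1-4 → violates
(b) 5-7 → obeys
(c) 1-1-2-1 → violates
(d) 5-4-7-3 → violates
(e) 3-4-3 → violates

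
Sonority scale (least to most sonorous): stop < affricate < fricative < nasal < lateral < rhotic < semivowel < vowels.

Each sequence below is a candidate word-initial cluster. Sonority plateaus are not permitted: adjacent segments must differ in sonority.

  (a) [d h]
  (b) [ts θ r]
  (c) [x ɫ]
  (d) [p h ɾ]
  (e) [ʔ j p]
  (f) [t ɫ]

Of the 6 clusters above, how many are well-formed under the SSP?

5

(a) [d h]: profile 1-3 — obeys.
(b) [ts θ r]: profile 2-3-6 — obeys.
(c) [x ɫ]: profile 3-5 — obeys.
(d) [p h ɾ]: profile 1-3-6 — obeys.
(e) [ʔ j p]: profile 1-7-1 — violates.
(f) [t ɫ]: profile 1-5 — obeys.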